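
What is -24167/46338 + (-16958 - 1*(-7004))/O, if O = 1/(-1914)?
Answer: 882829512961/46338 ≈ 1.9052e+7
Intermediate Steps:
O = -1/1914 ≈ -0.00052247
-24167/46338 + (-16958 - 1*(-7004))/O = -24167/46338 + (-16958 - 1*(-7004))/(-1/1914) = -24167*1/46338 + (-16958 + 7004)*(-1914) = -24167/46338 - 9954*(-1914) = -24167/46338 + 19051956 = 882829512961/46338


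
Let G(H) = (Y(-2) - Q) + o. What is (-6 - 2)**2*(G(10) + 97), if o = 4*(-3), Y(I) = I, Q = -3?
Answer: 5504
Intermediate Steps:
o = -12
G(H) = -11 (G(H) = (-2 - 1*(-3)) - 12 = (-2 + 3) - 12 = 1 - 12 = -11)
(-6 - 2)**2*(G(10) + 97) = (-6 - 2)**2*(-11 + 97) = (-8)**2*86 = 64*86 = 5504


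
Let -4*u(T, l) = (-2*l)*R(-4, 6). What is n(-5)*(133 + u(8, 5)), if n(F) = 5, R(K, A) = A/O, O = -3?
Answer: 640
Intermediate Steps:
R(K, A) = -A/3 (R(K, A) = A/(-3) = A*(-1/3) = -A/3)
u(T, l) = -l (u(T, l) = -(-2*l)*(-1/3*6)/4 = -(-2*l)*(-2)/4 = -l)
n(-5)*(133 + u(8, 5)) = 5*(133 - 1*5) = 5*(133 - 5) = 5*128 = 640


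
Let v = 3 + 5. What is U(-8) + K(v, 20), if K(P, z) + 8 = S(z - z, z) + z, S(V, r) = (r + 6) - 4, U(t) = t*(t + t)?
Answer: 162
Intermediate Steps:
v = 8
U(t) = 2*t² (U(t) = t*(2*t) = 2*t²)
S(V, r) = 2 + r (S(V, r) = (6 + r) - 4 = 2 + r)
K(P, z) = -6 + 2*z (K(P, z) = -8 + ((2 + z) + z) = -8 + (2 + 2*z) = -6 + 2*z)
U(-8) + K(v, 20) = 2*(-8)² + (-6 + 2*20) = 2*64 + (-6 + 40) = 128 + 34 = 162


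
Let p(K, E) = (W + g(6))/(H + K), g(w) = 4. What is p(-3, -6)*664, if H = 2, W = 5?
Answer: -5976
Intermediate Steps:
p(K, E) = 9/(2 + K) (p(K, E) = (5 + 4)/(2 + K) = 9/(2 + K))
p(-3, -6)*664 = (9/(2 - 3))*664 = (9/(-1))*664 = (9*(-1))*664 = -9*664 = -5976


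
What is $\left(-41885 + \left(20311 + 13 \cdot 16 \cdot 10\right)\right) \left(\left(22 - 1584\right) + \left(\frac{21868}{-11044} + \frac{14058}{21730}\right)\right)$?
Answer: $\frac{83110510156464}{2727115} \approx 3.0476 \cdot 10^{7}$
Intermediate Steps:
$\left(-41885 + \left(20311 + 13 \cdot 16 \cdot 10\right)\right) \left(\left(22 - 1584\right) + \left(\frac{21868}{-11044} + \frac{14058}{21730}\right)\right) = \left(-41885 + \left(20311 + 208 \cdot 10\right)\right) \left(\left(22 - 1584\right) + \left(21868 \left(- \frac{1}{11044}\right) + 14058 \cdot \frac{1}{21730}\right)\right) = \left(-41885 + \left(20311 + 2080\right)\right) \left(-1562 + \left(- \frac{497}{251} + \frac{7029}{10865}\right)\right) = \left(-41885 + 22391\right) \left(-1562 - \frac{3635626}{2727115}\right) = \left(-19494\right) \left(- \frac{4263389256}{2727115}\right) = \frac{83110510156464}{2727115}$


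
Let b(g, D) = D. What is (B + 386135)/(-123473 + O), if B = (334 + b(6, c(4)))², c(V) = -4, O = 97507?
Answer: -495035/25966 ≈ -19.065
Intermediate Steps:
B = 108900 (B = (334 - 4)² = 330² = 108900)
(B + 386135)/(-123473 + O) = (108900 + 386135)/(-123473 + 97507) = 495035/(-25966) = 495035*(-1/25966) = -495035/25966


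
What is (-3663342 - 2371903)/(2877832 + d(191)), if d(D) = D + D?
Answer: -6035245/2878214 ≈ -2.0969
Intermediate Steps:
d(D) = 2*D
(-3663342 - 2371903)/(2877832 + d(191)) = (-3663342 - 2371903)/(2877832 + 2*191) = -6035245/(2877832 + 382) = -6035245/2878214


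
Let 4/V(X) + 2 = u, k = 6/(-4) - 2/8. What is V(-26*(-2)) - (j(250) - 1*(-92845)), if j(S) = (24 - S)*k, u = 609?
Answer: -113193959/1214 ≈ -93241.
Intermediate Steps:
k = -7/4 (k = 6*(-¼) - 2*⅛ = -3/2 - ¼ = -7/4 ≈ -1.7500)
V(X) = 4/607 (V(X) = 4/(-2 + 609) = 4/607)
j(S) = -42 + 7*S/4 (j(S) = (24 - S)*(-7/4) = -42 + 7*S/4)
V(-26*(-2)) - (j(250) - 1*(-92845)) = 4/607 - ((-42 + (7/4)*250) - 1*(-92845)) = 4/607 - ((-42 + 875/2) + 92845) = 4/607 - (791/2 + 92845) = 4/607 - 1*186481/2 = 4/607 - 186481/2 = -113193959/1214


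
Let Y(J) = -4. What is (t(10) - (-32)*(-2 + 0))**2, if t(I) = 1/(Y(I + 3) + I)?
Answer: 146689/36 ≈ 4074.7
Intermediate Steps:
t(I) = 1/(-4 + I)
(t(10) - (-32)*(-2 + 0))**2 = (1/(-4 + 10) - (-32)*(-2 + 0))**2 = (1/6 - (-32)*(-2))**2 = (1/6 - 8*8)**2 = (1/6 - 64)**2 = (-383/6)**2 = 146689/36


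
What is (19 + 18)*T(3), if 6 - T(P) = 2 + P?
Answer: 37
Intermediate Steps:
T(P) = 4 - P (T(P) = 6 - (2 + P) = 6 + (-2 - P) = 4 - P)
(19 + 18)*T(3) = (19 + 18)*(4 - 1*3) = 37*(4 - 3) = 37*1 = 37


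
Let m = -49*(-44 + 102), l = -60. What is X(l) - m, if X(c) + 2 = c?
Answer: 2780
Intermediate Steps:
X(c) = -2 + c
m = -2842 (m = -49*58 = -2842)
X(l) - m = (-2 - 60) - 1*(-2842) = -62 + 2842 = 2780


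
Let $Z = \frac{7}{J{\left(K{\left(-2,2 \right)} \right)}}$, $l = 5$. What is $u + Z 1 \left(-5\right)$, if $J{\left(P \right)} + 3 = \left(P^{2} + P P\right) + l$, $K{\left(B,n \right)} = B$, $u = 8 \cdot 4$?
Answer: $\frac{57}{2} \approx 28.5$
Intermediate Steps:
$u = 32$
$J{\left(P \right)} = 2 + 2 P^{2}$ ($J{\left(P \right)} = -3 + \left(\left(P^{2} + P P\right) + 5\right) = -3 + \left(\left(P^{2} + P^{2}\right) + 5\right) = -3 + \left(2 P^{2} + 5\right) = -3 + \left(5 + 2 P^{2}\right) = 2 + 2 P^{2}$)
$Z = \frac{7}{10}$ ($Z = \frac{7}{2 + 2 \left(-2\right)^{2}} = \frac{7}{2 + 2 \cdot 4} = \frac{7}{2 + 8} = \frac{7}{10} \approx 0.7$)
$u + Z 1 \left(-5\right) = 32 + \frac{7 \cdot 1 \left(-5\right)}{10} = 32 + \frac{7}{10} \left(-5\right) = 32 - \frac{7}{2} = \frac{57}{2}$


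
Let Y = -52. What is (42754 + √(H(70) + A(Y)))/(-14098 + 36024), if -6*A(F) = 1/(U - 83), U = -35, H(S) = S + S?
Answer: 21377/10963 + √17544417/7761804 ≈ 1.9505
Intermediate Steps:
H(S) = 2*S
A(F) = 1/708 (A(F) = -1/(6*(-35 - 83)) = -⅙/(-118) = -⅙*(-1/118) = 1/708)
(42754 + √(H(70) + A(Y)))/(-14098 + 36024) = (42754 + √(2*70 + 1/708))/(-14098 + 36024) = (42754 + √(140 + 1/708))/21926 = (42754 + √(99121/708))*(1/21926) = (42754 + √17544417/354)*(1/21926) = 21377/10963 + √17544417/7761804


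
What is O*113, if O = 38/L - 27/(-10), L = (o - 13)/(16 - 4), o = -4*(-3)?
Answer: -512229/10 ≈ -51223.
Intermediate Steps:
o = 12
L = -1/12 (L = (12 - 13)/(16 - 4) = -1/12 ≈ -0.083333)
O = -4533/10 (O = 38/(-1/12) - 27/(-10) = 38*(-12) - 27*(-⅒) = -456 + 27/10 = -4533/10 ≈ -453.30)
O*113 = -4533/10*113 = -512229/10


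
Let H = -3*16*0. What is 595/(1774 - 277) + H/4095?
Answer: 595/1497 ≈ 0.39746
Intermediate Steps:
H = 0 (H = -48*0 = 0)
595/(1774 - 277) + H/4095 = 595/(1774 - 277) + 0/4095 = 595/1497 + 0*(1/4095) = 595*(1/1497) + 0 = 595/1497 + 0 = 595/1497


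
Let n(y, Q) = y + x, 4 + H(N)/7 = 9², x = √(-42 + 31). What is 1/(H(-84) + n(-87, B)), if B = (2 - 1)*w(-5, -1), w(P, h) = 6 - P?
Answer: 452/204315 - I*√11/204315 ≈ 0.0022123 - 1.6233e-5*I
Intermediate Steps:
x = I*√11 (x = √(-11) = I*√11 ≈ 3.3166*I)
B = 11 (B = (2 - 1)*(6 - 1*(-5)) = 1*(6 + 5) = 1*11 = 11)
H(N) = 539 (H(N) = -28 + 7*9² = -28 + 7*81 = -28 + 567 = 539)
n(y, Q) = y + I*√11
1/(H(-84) + n(-87, B)) = 1/(539 + (-87 + I*√11)) = 1/(452 + I*√11)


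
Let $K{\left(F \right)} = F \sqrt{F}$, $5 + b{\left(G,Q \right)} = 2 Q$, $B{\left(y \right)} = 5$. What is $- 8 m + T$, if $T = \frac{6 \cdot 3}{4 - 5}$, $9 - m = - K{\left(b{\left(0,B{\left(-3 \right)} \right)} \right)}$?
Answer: $-90 - 40 \sqrt{5} \approx -179.44$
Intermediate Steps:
$b{\left(G,Q \right)} = -5 + 2 Q$
$K{\left(F \right)} = F^{\frac{3}{2}}$
$m = 9 + 5 \sqrt{5}$ ($m = 9 - - \left(-5 + 2 \cdot 5\right)^{\frac{3}{2}} = 9 - - \left(-5 + 10\right)^{\frac{3}{2}} = 9 - - 5^{\frac{3}{2}} = 9 - - 5 \sqrt{5} = 9 + 5 \sqrt{5} \approx 20.18$)
$T = -18$ ($T = \frac{18}{-1} = 18 \left(-1\right) = -18$)
$- 8 m + T = - 8 \left(9 + 5 \sqrt{5}\right) - 18 = \left(-72 - 40 \sqrt{5}\right) - 18 = -90 - 40 \sqrt{5}$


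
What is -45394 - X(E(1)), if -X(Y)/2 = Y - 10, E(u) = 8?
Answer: -45398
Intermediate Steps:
X(Y) = 20 - 2*Y (X(Y) = -2*(Y - 10) = -2*(-10 + Y) = 20 - 2*Y)
-45394 - X(E(1)) = -45394 - (20 - 2*8) = -45394 - (20 - 16) = -45394 - 1*4 = -45394 - 4 = -45398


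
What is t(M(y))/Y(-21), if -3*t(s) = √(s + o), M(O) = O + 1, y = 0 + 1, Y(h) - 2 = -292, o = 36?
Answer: √38/870 ≈ 0.0070855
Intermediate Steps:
Y(h) = -290 (Y(h) = 2 - 292 = -290)
y = 1
M(O) = 1 + O
t(s) = -√(36 + s)/3 (t(s) = -√(s + 36)/3 = -√(36 + s)/3)
t(M(y))/Y(-21) = -√(36 + (1 + 1))/3/(-290) = -√(36 + 2)/3*(-1/290) = -√38/3*(-1/290) = √38/870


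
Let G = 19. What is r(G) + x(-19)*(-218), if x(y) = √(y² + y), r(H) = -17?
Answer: -17 - 654*√38 ≈ -4048.5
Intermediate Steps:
x(y) = √(y + y²)
r(G) + x(-19)*(-218) = -17 + √(-19*(1 - 19))*(-218) = -17 + √(-19*(-18))*(-218) = -17 + √342*(-218) = -17 + (3*√38)*(-218) = -17 - 654*√38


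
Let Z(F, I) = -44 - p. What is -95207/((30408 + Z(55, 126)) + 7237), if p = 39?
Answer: -13601/5366 ≈ -2.5347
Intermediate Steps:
Z(F, I) = -83 (Z(F, I) = -44 - 1*39 = -44 - 39 = -83)
-95207/((30408 + Z(55, 126)) + 7237) = -95207/((30408 - 83) + 7237) = -95207/(30325 + 7237) = -95207/37562 = -95207*1/37562 = -13601/5366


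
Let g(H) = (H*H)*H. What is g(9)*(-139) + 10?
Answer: -101321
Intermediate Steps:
g(H) = H³ (g(H) = H²*H = H³)
g(9)*(-139) + 10 = 9³*(-139) + 10 = 729*(-139) + 10 = -101331 + 10 = -101321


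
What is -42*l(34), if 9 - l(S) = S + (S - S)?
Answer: 1050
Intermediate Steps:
l(S) = 9 - S (l(S) = 9 - (S + (S - S)) = 9 - (S + 0) = 9 - S)
-42*l(34) = -42*(9 - 1*34) = -42*(9 - 34) = -42*(-25) = 1050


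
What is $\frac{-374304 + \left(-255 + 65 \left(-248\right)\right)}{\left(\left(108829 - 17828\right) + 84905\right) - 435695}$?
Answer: $\frac{390679}{259789} \approx 1.5038$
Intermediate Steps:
$\frac{-374304 + \left(-255 + 65 \left(-248\right)\right)}{\left(\left(108829 - 17828\right) + 84905\right) - 435695} = \frac{-374304 - 16375}{\left(91001 + 84905\right) - 435695} = \frac{-374304 - 16375}{175906 - 435695} = - \frac{390679}{-259789} = \left(-390679\right) \left(- \frac{1}{259789}\right) = \frac{390679}{259789}$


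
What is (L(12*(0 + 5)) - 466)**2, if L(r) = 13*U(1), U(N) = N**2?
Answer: 205209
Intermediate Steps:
L(r) = 13 (L(r) = 13*1**2 = 13*1 = 13)
(L(12*(0 + 5)) - 466)**2 = (13 - 466)**2 = (-453)**2 = 205209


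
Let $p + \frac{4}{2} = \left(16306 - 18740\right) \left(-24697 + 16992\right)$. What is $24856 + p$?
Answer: $18778824$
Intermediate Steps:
$p = 18753968$ ($p = -2 + \left(16306 - 18740\right) \left(-24697 + 16992\right) = -2 - -18753970 = -2 + 18753970 = 18753968$)
$24856 + p = 24856 + 18753968 = 18778824$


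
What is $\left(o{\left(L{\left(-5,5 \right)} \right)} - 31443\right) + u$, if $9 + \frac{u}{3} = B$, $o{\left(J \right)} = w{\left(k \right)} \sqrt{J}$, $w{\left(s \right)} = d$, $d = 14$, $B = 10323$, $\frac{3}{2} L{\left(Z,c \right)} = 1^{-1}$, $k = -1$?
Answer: $-501 + \frac{14 \sqrt{6}}{3} \approx -489.57$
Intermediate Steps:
$L{\left(Z,c \right)} = \frac{2}{3}$ ($L{\left(Z,c \right)} = \frac{2}{3 \cdot 1} = \frac{2}{3} \cdot 1 = \frac{2}{3}$)
$w{\left(s \right)} = 14$
$o{\left(J \right)} = 14 \sqrt{J}$
$u = 30942$ ($u = -27 + 3 \cdot 10323 = -27 + 30969 = 30942$)
$\left(o{\left(L{\left(-5,5 \right)} \right)} - 31443\right) + u = \left(14 \sqrt{\frac{2}{3}} - 31443\right) + 30942 = \left(14 \frac{\sqrt{6}}{3} - 31443\right) + 30942 = \left(\frac{14 \sqrt{6}}{3} - 31443\right) + 30942 = \left(-31443 + \frac{14 \sqrt{6}}{3}\right) + 30942 = -501 + \frac{14 \sqrt{6}}{3}$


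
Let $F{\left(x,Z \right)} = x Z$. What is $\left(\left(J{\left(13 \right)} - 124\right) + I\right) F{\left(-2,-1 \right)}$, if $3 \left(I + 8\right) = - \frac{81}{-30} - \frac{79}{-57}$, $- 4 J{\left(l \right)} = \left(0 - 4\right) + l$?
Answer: $- \frac{454477}{1710} \approx -265.78$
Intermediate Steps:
$J{\left(l \right)} = 1 - \frac{l}{4}$ ($J{\left(l \right)} = - \frac{\left(0 - 4\right) + l}{4} = - \frac{-4 + l}{4} = 1 - \frac{l}{4}$)
$I = - \frac{11351}{1710}$ ($I = -8 + \frac{- \frac{81}{-30} - \frac{79}{-57}}{3} = -8 + \frac{\left(-81\right) \left(- \frac{1}{30}\right) - - \frac{79}{57}}{3} = -8 + \frac{\frac{27}{10} + \frac{79}{57}}{3} = -8 + \frac{1}{3} \cdot \frac{2329}{570} = -8 + \frac{2329}{1710} = - \frac{11351}{1710} \approx -6.638$)
$F{\left(x,Z \right)} = Z x$
$\left(\left(J{\left(13 \right)} - 124\right) + I\right) F{\left(-2,-1 \right)} = \left(\left(\left(1 - \frac{13}{4}\right) - 124\right) - \frac{11351}{1710}\right) \left(\left(-1\right) \left(-2\right)\right) = \left(\left(\left(1 - \frac{13}{4}\right) - 124\right) - \frac{11351}{1710}\right) 2 = \left(\left(- \frac{9}{4} - 124\right) - \frac{11351}{1710}\right) 2 = \left(- \frac{505}{4} - \frac{11351}{1710}\right) 2 = \left(- \frac{454477}{3420}\right) 2 = - \frac{454477}{1710}$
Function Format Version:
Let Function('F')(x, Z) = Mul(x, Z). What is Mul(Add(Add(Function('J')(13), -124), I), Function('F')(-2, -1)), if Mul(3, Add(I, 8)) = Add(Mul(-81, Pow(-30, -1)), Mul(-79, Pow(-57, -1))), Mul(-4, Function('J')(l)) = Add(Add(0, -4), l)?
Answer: Rational(-454477, 1710) ≈ -265.78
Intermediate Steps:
Function('J')(l) = Add(1, Mul(Rational(-1, 4), l)) (Function('J')(l) = Mul(Rational(-1, 4), Add(Add(0, -4), l)) = Mul(Rational(-1, 4), Add(-4, l)) = Add(1, Mul(Rational(-1, 4), l)))
I = Rational(-11351, 1710) (I = Add(-8, Mul(Rational(1, 3), Add(Mul(-81, Pow(-30, -1)), Mul(-79, Pow(-57, -1))))) = Add(-8, Mul(Rational(1, 3), Add(Mul(-81, Rational(-1, 30)), Mul(-79, Rational(-1, 57))))) = Add(-8, Mul(Rational(1, 3), Add(Rational(27, 10), Rational(79, 57)))) = Add(-8, Mul(Rational(1, 3), Rational(2329, 570))) = Add(-8, Rational(2329, 1710)) = Rational(-11351, 1710) ≈ -6.6380)
Function('F')(x, Z) = Mul(Z, x)
Mul(Add(Add(Function('J')(13), -124), I), Function('F')(-2, -1)) = Mul(Add(Add(Add(1, Mul(Rational(-1, 4), 13)), -124), Rational(-11351, 1710)), Mul(-1, -2)) = Mul(Add(Add(Add(1, Rational(-13, 4)), -124), Rational(-11351, 1710)), 2) = Mul(Add(Add(Rational(-9, 4), -124), Rational(-11351, 1710)), 2) = Mul(Add(Rational(-505, 4), Rational(-11351, 1710)), 2) = Mul(Rational(-454477, 3420), 2) = Rational(-454477, 1710)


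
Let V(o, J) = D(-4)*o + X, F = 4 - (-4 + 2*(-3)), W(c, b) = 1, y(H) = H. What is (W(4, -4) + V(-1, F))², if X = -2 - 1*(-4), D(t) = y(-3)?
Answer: 36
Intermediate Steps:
D(t) = -3
X = 2 (X = -2 + 4 = 2)
F = 14 (F = 4 - (-4 - 6) = 4 - 1*(-10) = 4 + 10 = 14)
V(o, J) = 2 - 3*o (V(o, J) = -3*o + 2 = 2 - 3*o)
(W(4, -4) + V(-1, F))² = (1 + (2 - 3*(-1)))² = (1 + (2 + 3))² = (1 + 5)² = 6² = 36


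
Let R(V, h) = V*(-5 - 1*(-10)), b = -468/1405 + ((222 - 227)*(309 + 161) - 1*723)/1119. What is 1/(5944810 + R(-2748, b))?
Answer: 1/5931070 ≈ 1.6860e-7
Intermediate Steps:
b = -4841257/1572195 (b = -468*1/1405 + (-5*470 - 723)*(1/1119) = -468/1405 + (-2350 - 723)*(1/1119) = -468/1405 - 3073*1/1119 = -468/1405 - 3073/1119 = -4841257/1572195 ≈ -3.0793)
R(V, h) = 5*V (R(V, h) = V*(-5 + 10) = V*5 = 5*V)
1/(5944810 + R(-2748, b)) = 1/(5944810 + 5*(-2748)) = 1/(5944810 - 13740) = 1/5931070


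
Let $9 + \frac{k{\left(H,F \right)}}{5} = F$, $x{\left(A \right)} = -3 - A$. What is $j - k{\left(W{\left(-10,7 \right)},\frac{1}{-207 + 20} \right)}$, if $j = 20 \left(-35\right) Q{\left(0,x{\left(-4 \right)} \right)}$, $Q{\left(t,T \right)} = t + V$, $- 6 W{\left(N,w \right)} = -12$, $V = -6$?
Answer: $\frac{793820}{187} \approx 4245.0$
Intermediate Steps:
$W{\left(N,w \right)} = 2$ ($W{\left(N,w \right)} = \left(- \frac{1}{6}\right) \left(-12\right) = 2$)
$Q{\left(t,T \right)} = -6 + t$ ($Q{\left(t,T \right)} = t - 6 = -6 + t$)
$k{\left(H,F \right)} = -45 + 5 F$
$j = 4200$ ($j = 20 \left(-35\right) \left(-6 + 0\right) = \left(-700\right) \left(-6\right) = 4200$)
$j - k{\left(W{\left(-10,7 \right)},\frac{1}{-207 + 20} \right)} = 4200 - \left(-45 + \frac{5}{-207 + 20}\right) = 4200 - \left(-45 + \frac{5}{-187}\right) = 4200 - \left(-45 + 5 \left(- \frac{1}{187}\right)\right) = 4200 - \left(-45 - \frac{5}{187}\right) = 4200 - - \frac{8420}{187} = 4200 + \frac{8420}{187} = \frac{793820}{187}$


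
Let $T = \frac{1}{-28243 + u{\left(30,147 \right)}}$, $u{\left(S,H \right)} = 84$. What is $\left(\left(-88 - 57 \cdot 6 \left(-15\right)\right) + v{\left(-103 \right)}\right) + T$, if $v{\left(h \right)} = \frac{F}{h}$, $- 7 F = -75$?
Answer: $\frac{102363793192}{20302639} \approx 5041.9$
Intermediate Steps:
$F = \frac{75}{7}$ ($F = \left(- \frac{1}{7}\right) \left(-75\right) = \frac{75}{7} \approx 10.714$)
$v{\left(h \right)} = \frac{75}{7 h}$
$T = - \frac{1}{28159}$ ($T = \frac{1}{-28243 + 84} = \frac{1}{-28159} = - \frac{1}{28159} \approx -3.5513 \cdot 10^{-5}$)
$\left(\left(-88 - 57 \cdot 6 \left(-15\right)\right) + v{\left(-103 \right)}\right) + T = \left(\left(-88 - 57 \cdot 6 \left(-15\right)\right) + \frac{75}{7 \left(-103\right)}\right) - \frac{1}{28159} = \left(\left(-88 - -5130\right) + \frac{75}{7} \left(- \frac{1}{103}\right)\right) - \frac{1}{28159} = \left(\left(-88 + 5130\right) - \frac{75}{721}\right) - \frac{1}{28159} = \left(5042 - \frac{75}{721}\right) - \frac{1}{28159} = \frac{3635207}{721} - \frac{1}{28159} = \frac{102363793192}{20302639}$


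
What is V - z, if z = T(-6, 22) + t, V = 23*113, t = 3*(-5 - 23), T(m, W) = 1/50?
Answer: 134149/50 ≈ 2683.0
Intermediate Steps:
T(m, W) = 1/50
t = -84 (t = 3*(-28) = -84)
V = 2599
z = -4199/50 (z = 1/50 - 84 = -4199/50 ≈ -83.980)
V - z = 2599 - 1*(-4199/50) = 2599 + 4199/50 = 134149/50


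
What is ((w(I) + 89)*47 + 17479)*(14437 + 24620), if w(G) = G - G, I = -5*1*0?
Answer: 846052734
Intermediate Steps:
I = 0 (I = -5*0 = 0)
w(G) = 0
((w(I) + 89)*47 + 17479)*(14437 + 24620) = ((0 + 89)*47 + 17479)*(14437 + 24620) = (89*47 + 17479)*39057 = (4183 + 17479)*39057 = 21662*39057 = 846052734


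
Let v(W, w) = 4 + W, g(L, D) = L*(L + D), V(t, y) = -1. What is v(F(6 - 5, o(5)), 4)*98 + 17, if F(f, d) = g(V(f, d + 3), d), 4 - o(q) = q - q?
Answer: 115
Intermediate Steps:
g(L, D) = L*(D + L)
o(q) = 4 (o(q) = 4 - (q - q) = 4 - 1*0 = 4 + 0 = 4)
F(f, d) = 1 - d (F(f, d) = -(d - 1) = -(-1 + d) = 1 - d)
v(F(6 - 5, o(5)), 4)*98 + 17 = (4 + (1 - 1*4))*98 + 17 = (4 + (1 - 4))*98 + 17 = (4 - 3)*98 + 17 = 1*98 + 17 = 98 + 17 = 115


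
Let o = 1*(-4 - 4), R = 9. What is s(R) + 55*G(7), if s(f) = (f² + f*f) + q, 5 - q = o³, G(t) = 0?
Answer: 679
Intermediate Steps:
o = -8 (o = 1*(-8) = -8)
q = 517 (q = 5 - 1*(-8)³ = 5 - 1*(-512) = 5 + 512 = 517)
s(f) = 517 + 2*f² (s(f) = (f² + f*f) + 517 = (f² + f²) + 517 = 2*f² + 517 = 517 + 2*f²)
s(R) + 55*G(7) = (517 + 2*9²) + 55*0 = (517 + 2*81) + 0 = (517 + 162) + 0 = 679 + 0 = 679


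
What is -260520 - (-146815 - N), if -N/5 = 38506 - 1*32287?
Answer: -144800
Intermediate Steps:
N = -31095 (N = -5*(38506 - 1*32287) = -5*(38506 - 32287) = -5*6219 = -31095)
-260520 - (-146815 - N) = -260520 - (-146815 - 1*(-31095)) = -260520 - (-146815 + 31095) = -260520 - 1*(-115720) = -260520 + 115720 = -144800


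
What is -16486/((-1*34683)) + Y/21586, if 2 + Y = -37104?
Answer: -465540301/374333619 ≈ -1.2437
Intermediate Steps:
Y = -37106 (Y = -2 - 37104 = -37106)
-16486/((-1*34683)) + Y/21586 = -16486/((-1*34683)) - 37106/21586 = -16486/(-34683) - 37106*1/21586 = -16486*(-1/34683) - 18553/10793 = 16486/34683 - 18553/10793 = -465540301/374333619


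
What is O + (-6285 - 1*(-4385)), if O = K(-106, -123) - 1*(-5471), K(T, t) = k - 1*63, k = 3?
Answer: 3511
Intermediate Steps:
K(T, t) = -60 (K(T, t) = 3 - 1*63 = 3 - 63 = -60)
O = 5411 (O = -60 - 1*(-5471) = -60 + 5471 = 5411)
O + (-6285 - 1*(-4385)) = 5411 + (-6285 - 1*(-4385)) = 5411 + (-6285 + 4385) = 5411 - 1900 = 3511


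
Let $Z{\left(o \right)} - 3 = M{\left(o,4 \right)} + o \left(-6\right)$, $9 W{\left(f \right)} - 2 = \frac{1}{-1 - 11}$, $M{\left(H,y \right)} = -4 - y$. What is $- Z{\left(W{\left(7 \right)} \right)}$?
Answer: $\frac{113}{18} \approx 6.2778$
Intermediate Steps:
$W{\left(f \right)} = \frac{23}{108}$ ($W{\left(f \right)} = \frac{2}{9} + \frac{1}{9 \left(-1 - 11\right)} = \frac{2}{9} + \frac{1}{9 \left(-12\right)} = \frac{2}{9} + \frac{1}{9} \left(- \frac{1}{12}\right) = \frac{2}{9} - \frac{1}{108} = \frac{23}{108}$)
$Z{\left(o \right)} = -5 - 6 o$ ($Z{\left(o \right)} = 3 + \left(\left(-4 - 4\right) + o \left(-6\right)\right) = 3 - \left(8 + 6 o\right) = -5 - 6 o$)
$- Z{\left(W{\left(7 \right)} \right)} = - (-5 - \frac{23}{18}) = \left(-1\right) \left(- \frac{113}{18}\right) = \frac{113}{18}$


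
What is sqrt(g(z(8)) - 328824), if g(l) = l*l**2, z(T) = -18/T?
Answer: 3*I*sqrt(2338385)/8 ≈ 573.44*I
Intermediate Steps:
g(l) = l**3
sqrt(g(z(8)) - 328824) = sqrt((-18/8)**3 - 328824) = sqrt((-18*1/8)**3 - 328824) = sqrt((-9/4)**3 - 328824) = sqrt(-729/64 - 328824) = sqrt(-21045465/64) = 3*I*sqrt(2338385)/8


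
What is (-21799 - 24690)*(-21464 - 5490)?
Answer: 1253064506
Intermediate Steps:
(-21799 - 24690)*(-21464 - 5490) = -46489*(-26954) = 1253064506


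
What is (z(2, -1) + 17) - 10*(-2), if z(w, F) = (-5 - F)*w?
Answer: 29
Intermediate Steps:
z(w, F) = w*(-5 - F)
(z(2, -1) + 17) - 10*(-2) = (-1*2*(5 - 1) + 17) - 10*(-2) = (-1*2*4 + 17) + 20 = (-8 + 17) + 20 = 9 + 20 = 29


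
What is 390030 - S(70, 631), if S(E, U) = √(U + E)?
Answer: 390030 - √701 ≈ 3.9000e+5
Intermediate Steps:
S(E, U) = √(E + U)
390030 - S(70, 631) = 390030 - √(70 + 631) = 390030 - √701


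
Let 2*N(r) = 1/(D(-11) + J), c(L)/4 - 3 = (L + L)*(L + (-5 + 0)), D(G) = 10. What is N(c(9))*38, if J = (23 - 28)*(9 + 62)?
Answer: -19/345 ≈ -0.055072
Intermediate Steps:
J = -355 (J = -5*71 = -355)
c(L) = 12 + 8*L*(-5 + L) (c(L) = 12 + 4*((L + L)*(L + (-5 + 0))) = 12 + 4*((2*L)*(L - 5)) = 12 + 4*((2*L)*(-5 + L)) = 12 + 4*(2*L*(-5 + L)) = 12 + 8*L*(-5 + L))
N(r) = -1/690 (N(r) = 1/(2*(10 - 355)) = (1/2)/(-345) = (1/2)*(-1/345) = -1/690)
N(c(9))*38 = -1/690*38 = -19/345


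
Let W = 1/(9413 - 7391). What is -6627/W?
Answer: -13399794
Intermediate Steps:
W = 1/2022 ≈ 0.00049456
-6627/W = -6627/1/2022 = -6627*2022 = -13399794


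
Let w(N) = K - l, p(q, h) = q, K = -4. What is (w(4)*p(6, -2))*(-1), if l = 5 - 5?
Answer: 24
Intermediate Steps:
l = 0
w(N) = -4 (w(N) = -4 - 1*0 = -4 + 0 = -4)
(w(4)*p(6, -2))*(-1) = -4*6*(-1) = -24*(-1) = 24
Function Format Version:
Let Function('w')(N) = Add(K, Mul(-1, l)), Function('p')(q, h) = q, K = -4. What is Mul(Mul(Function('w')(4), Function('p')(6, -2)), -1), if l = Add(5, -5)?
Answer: 24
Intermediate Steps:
l = 0
Function('w')(N) = -4 (Function('w')(N) = Add(-4, Mul(-1, 0)) = Add(-4, 0) = -4)
Mul(Mul(Function('w')(4), Function('p')(6, -2)), -1) = Mul(Mul(-4, 6), -1) = Mul(-24, -1) = 24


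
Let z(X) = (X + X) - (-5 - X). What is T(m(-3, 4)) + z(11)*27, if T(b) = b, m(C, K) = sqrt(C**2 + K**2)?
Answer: 1031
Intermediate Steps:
z(X) = 5 + 3*X (z(X) = 2*X + (5 + X) = 5 + 3*X)
T(m(-3, 4)) + z(11)*27 = sqrt((-3)**2 + 4**2) + (5 + 3*11)*27 = sqrt(9 + 16) + (5 + 33)*27 = sqrt(25) + 38*27 = 5 + 1026 = 1031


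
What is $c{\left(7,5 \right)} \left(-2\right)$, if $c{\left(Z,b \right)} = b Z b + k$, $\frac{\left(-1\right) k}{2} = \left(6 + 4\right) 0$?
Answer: $-350$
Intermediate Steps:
$k = 0$ ($k = - 2 \left(6 + 4\right) 0 = - 2 \cdot 10 \cdot 0 = \left(-2\right) 0 = 0$)
$c{\left(Z,b \right)} = Z b^{2}$ ($c{\left(Z,b \right)} = b Z b + 0 = Z b b + 0 = Z b^{2} + 0 = Z b^{2}$)
$c{\left(7,5 \right)} \left(-2\right) = 7 \cdot 5^{2} \left(-2\right) = 7 \cdot 25 \left(-2\right) = 175 \left(-2\right) = -350$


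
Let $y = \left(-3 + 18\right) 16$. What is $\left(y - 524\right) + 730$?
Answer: $446$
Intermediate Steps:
$y = 240$ ($y = 15 \cdot 16 = 240$)
$\left(y - 524\right) + 730 = \left(240 - 524\right) + 730 = -284 + 730 = 446$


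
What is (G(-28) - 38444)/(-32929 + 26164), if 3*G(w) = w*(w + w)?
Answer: 113764/20295 ≈ 5.6055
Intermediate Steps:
G(w) = 2*w²/3 (G(w) = (w*(w + w))/3 = (w*(2*w))/3 = (2*w²)/3 = 2*w²/3)
(G(-28) - 38444)/(-32929 + 26164) = ((⅔)*(-28)² - 38444)/(-32929 + 26164) = ((⅔)*784 - 38444)/(-6765) = (1568/3 - 38444)*(-1/6765) = -113764/3*(-1/6765) = 113764/20295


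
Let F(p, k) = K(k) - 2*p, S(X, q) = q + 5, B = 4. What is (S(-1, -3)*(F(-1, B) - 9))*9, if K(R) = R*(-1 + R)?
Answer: 90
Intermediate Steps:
S(X, q) = 5 + q
F(p, k) = -2*p + k*(-1 + k) (F(p, k) = k*(-1 + k) - 2*p = -2*p + k*(-1 + k))
(S(-1, -3)*(F(-1, B) - 9))*9 = ((5 - 3)*((-2*(-1) + 4*(-1 + 4)) - 9))*9 = (2*((2 + 4*3) - 9))*9 = (2*((2 + 12) - 9))*9 = (2*(14 - 9))*9 = (2*5)*9 = 10*9 = 90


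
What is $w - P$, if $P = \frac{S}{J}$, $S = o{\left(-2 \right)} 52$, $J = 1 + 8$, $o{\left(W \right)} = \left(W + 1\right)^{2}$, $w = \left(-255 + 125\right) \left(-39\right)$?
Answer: $\frac{45578}{9} \approx 5064.2$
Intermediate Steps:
$w = 5070$ ($w = \left(-130\right) \left(-39\right) = 5070$)
$o{\left(W \right)} = \left(1 + W\right)^{2}$
$J = 9$
$S = 52$ ($S = \left(1 - 2\right)^{2} \cdot 52 = \left(-1\right)^{2} \cdot 52 = 1 \cdot 52 = 52$)
$P = \frac{52}{9} \approx 5.7778$
$w - P = 5070 - \frac{52}{9} = \frac{45578}{9}$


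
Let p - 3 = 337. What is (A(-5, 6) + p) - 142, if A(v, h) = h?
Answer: 204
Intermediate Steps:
p = 340 (p = 3 + 337 = 340)
(A(-5, 6) + p) - 142 = (6 + 340) - 142 = 346 - 142 = 204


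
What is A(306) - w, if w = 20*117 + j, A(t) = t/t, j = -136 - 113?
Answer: -2090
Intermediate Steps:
j = -249
A(t) = 1
w = 2091 (w = 20*117 - 249 = 2340 - 249 = 2091)
A(306) - w = 1 - 1*2091 = 1 - 2091 = -2090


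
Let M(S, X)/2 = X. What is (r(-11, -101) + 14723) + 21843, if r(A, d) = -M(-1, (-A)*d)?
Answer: 38788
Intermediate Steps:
M(S, X) = 2*X
r(A, d) = 2*A*d (r(A, d) = -2*(-A)*d = -2*(-A*d) = -(-2)*A*d = 2*A*d)
(r(-11, -101) + 14723) + 21843 = (2*(-11)*(-101) + 14723) + 21843 = (2222 + 14723) + 21843 = 16945 + 21843 = 38788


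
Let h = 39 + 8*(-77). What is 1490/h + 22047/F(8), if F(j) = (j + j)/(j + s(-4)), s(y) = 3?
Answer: 139908469/9232 ≈ 15155.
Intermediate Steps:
h = -577 (h = 39 - 616 = -577)
F(j) = 2*j/(3 + j) (F(j) = (j + j)/(j + 3) = (2*j)/(3 + j) = 2*j/(3 + j))
1490/h + 22047/F(8) = 1490/(-577) + 22047/((2*8/(3 + 8))) = 1490*(-1/577) + 22047/((2*8/11)) = -1490/577 + 22047/((2*8*(1/11))) = -1490/577 + 22047/(16/11) = -1490/577 + 22047*(11/16) = -1490/577 + 242517/16 = 139908469/9232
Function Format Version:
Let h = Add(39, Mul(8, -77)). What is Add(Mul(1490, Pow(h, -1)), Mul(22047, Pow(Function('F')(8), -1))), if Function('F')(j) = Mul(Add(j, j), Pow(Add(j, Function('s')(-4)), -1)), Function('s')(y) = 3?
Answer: Rational(139908469, 9232) ≈ 15155.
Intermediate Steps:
h = -577 (h = Add(39, -616) = -577)
Function('F')(j) = Mul(2, j, Pow(Add(3, j), -1)) (Function('F')(j) = Mul(Add(j, j), Pow(Add(j, 3), -1)) = Mul(Mul(2, j), Pow(Add(3, j), -1)) = Mul(2, j, Pow(Add(3, j), -1)))
Add(Mul(1490, Pow(h, -1)), Mul(22047, Pow(Function('F')(8), -1))) = Add(Mul(1490, Pow(-577, -1)), Mul(22047, Pow(Mul(2, 8, Pow(Add(3, 8), -1)), -1))) = Add(Mul(1490, Rational(-1, 577)), Mul(22047, Pow(Mul(2, 8, Pow(11, -1)), -1))) = Add(Rational(-1490, 577), Mul(22047, Pow(Mul(2, 8, Rational(1, 11)), -1))) = Add(Rational(-1490, 577), Mul(22047, Pow(Rational(16, 11), -1))) = Add(Rational(-1490, 577), Mul(22047, Rational(11, 16))) = Add(Rational(-1490, 577), Rational(242517, 16)) = Rational(139908469, 9232)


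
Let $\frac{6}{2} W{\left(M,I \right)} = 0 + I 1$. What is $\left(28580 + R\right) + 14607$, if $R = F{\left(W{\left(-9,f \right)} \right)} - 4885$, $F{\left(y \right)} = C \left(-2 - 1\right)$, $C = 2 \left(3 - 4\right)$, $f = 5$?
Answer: $38308$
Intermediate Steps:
$C = -2$ ($C = 2 \left(-1\right) = -2$)
$W{\left(M,I \right)} = \frac{I}{3}$ ($W{\left(M,I \right)} = \frac{0 + I 1}{3} = \frac{0 + I}{3} = \frac{I}{3}$)
$F{\left(y \right)} = 6$ ($F{\left(y \right)} = - 2 \left(-2 - 1\right) = \left(-2\right) \left(-3\right) = 6$)
$R = -4879$ ($R = 6 - 4885 = -4879$)
$\left(28580 + R\right) + 14607 = \left(28580 - 4879\right) + 14607 = 23701 + 14607 = 38308$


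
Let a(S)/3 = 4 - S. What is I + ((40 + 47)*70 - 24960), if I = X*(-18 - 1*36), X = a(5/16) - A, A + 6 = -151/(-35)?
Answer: -5476353/280 ≈ -19558.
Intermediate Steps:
A = -59/35 (A = -6 - 151/(-35) = -6 - 151*(-1/35) = -6 + 151/35 = -59/35 ≈ -1.6857)
a(S) = 12 - 3*S (a(S) = 3*(4 - S) = 12 - 3*S)
X = 7139/560 (X = (12 - 15/16) - 1*(-59/35) = (12 - 15/16) + 59/35 = 177/16 + 59/35 = 7139/560 ≈ 12.748)
I = -192753/280 (I = 7139*(-18 - 1*36)/560 = 7139*(-18 - 36)/560 = (7139/560)*(-54) = -192753/280 ≈ -688.40)
I + ((40 + 47)*70 - 24960) = -192753/280 + ((40 + 47)*70 - 24960) = -192753/280 + (87*70 - 24960) = -192753/280 + (6090 - 24960) = -192753/280 - 18870 = -5476353/280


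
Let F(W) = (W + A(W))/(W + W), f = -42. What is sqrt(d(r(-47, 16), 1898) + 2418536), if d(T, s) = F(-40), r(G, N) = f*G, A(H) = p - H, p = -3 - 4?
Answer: sqrt(967414435)/20 ≈ 1555.2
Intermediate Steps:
p = -7
A(H) = -7 - H
r(G, N) = -42*G
F(W) = -7/(2*W) (F(W) = (W + (-7 - W))/(W + W) = -7*1/(2*W) = -7/(2*W))
d(T, s) = 7/80 (d(T, s) = -7/2/(-40) = -7/2*(-1/40) = 7/80)
sqrt(d(r(-47, 16), 1898) + 2418536) = sqrt(7/80 + 2418536) = sqrt(193482887/80) = sqrt(967414435)/20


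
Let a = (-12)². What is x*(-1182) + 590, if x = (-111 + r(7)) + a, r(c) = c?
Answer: -46690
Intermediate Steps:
a = 144
x = 40 (x = (-111 + 7) + 144 = -104 + 144 = 40)
x*(-1182) + 590 = 40*(-1182) + 590 = -47280 + 590 = -46690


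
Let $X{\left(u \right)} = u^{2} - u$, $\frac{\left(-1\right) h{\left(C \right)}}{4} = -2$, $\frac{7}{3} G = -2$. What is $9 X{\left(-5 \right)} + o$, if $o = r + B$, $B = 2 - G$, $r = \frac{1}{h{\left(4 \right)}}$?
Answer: $\frac{15287}{56} \approx 272.98$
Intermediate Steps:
$G = - \frac{6}{7}$ ($G = \frac{3}{7} \left(-2\right) = - \frac{6}{7} \approx -0.85714$)
$h{\left(C \right)} = 8$ ($h{\left(C \right)} = \left(-4\right) \left(-2\right) = 8$)
$r = \frac{1}{8} \approx 0.125$
$B = \frac{20}{7}$ ($B = 2 - - \frac{6}{7} = 2 + \frac{6}{7} = \frac{20}{7} \approx 2.8571$)
$o = \frac{167}{56}$ ($o = \frac{1}{8} + \frac{20}{7} = \frac{167}{56} \approx 2.9821$)
$9 X{\left(-5 \right)} + o = 9 \left(- 5 \left(-1 - 5\right)\right) + \frac{167}{56} = 9 \left(\left(-5\right) \left(-6\right)\right) + \frac{167}{56} = 9 \cdot 30 + \frac{167}{56} = 270 + \frac{167}{56} = \frac{15287}{56}$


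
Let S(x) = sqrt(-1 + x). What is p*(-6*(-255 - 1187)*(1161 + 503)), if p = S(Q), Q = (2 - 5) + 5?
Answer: 14396928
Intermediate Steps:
Q = 2 (Q = -3 + 5 = 2)
p = 1 (p = sqrt(-1 + 2) = sqrt(1) = 1)
p*(-6*(-255 - 1187)*(1161 + 503)) = 1*(-6*(-255 - 1187)*(1161 + 503)) = 1*(-(-8652)*1664) = 1*(-6*(-2399488)) = 1*14396928 = 14396928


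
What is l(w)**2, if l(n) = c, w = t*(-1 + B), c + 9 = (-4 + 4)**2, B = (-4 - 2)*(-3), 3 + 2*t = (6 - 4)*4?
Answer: 81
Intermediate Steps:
t = 5/2 (t = -3/2 + ((6 - 4)*4)/2 = -3/2 + (2*4)/2 = -3/2 + (1/2)*8 = -3/2 + 4 = 5/2 ≈ 2.5000)
B = 18 (B = -6*(-3) = 18)
c = -9 (c = -9 + (-4 + 4)**2 = -9 + 0**2 = -9 + 0 = -9)
w = 85/2 (w = 5*(-1 + 18)/2 = (5/2)*17 = 85/2 ≈ 42.500)
l(n) = -9
l(w)**2 = (-9)**2 = 81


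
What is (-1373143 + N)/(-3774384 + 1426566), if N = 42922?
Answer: 443407/782606 ≈ 0.56658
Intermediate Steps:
(-1373143 + N)/(-3774384 + 1426566) = (-1373143 + 42922)/(-3774384 + 1426566) = -1330221/(-2347818) = -1330221*(-1/2347818) = 443407/782606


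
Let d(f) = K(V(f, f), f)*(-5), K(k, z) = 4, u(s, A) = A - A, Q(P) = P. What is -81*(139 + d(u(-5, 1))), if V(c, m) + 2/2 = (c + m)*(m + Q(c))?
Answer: -9639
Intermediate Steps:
V(c, m) = -1 + (c + m)² (V(c, m) = -1 + (c + m)*(m + c) = -1 + (c + m)*(c + m) = -1 + (c + m)²)
u(s, A) = 0
d(f) = -20 (d(f) = 4*(-5) = -20)
-81*(139 + d(u(-5, 1))) = -81*(139 - 20) = -81*119 = -9639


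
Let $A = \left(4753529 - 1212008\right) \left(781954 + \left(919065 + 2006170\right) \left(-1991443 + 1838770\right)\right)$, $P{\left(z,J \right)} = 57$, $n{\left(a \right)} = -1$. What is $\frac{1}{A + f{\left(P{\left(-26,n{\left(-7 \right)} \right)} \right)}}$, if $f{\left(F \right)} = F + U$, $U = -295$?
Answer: $- \frac{1}{1581656103159386959} \approx -6.3225 \cdot 10^{-19}$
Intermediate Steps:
$A = -1581656103159386721$ ($A = 3541521 \left(781954 + 2925235 \left(-152673\right)\right) = 3541521 \left(781954 - 446604403155\right) = 3541521 \left(-446603621201\right) = -1581656103159386721$)
$f{\left(F \right)} = -295 + F$ ($f{\left(F \right)} = F - 295 = -295 + F$)
$\frac{1}{A + f{\left(P{\left(-26,n{\left(-7 \right)} \right)} \right)}} = \frac{1}{-1581656103159386721 + \left(-295 + 57\right)} = \frac{1}{-1581656103159386721 - 238} = \frac{1}{-1581656103159386959} = - \frac{1}{1581656103159386959}$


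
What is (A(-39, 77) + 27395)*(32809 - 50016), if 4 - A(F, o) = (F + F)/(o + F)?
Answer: -8958308340/19 ≈ -4.7149e+8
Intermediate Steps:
A(F, o) = 4 - 2*F/(F + o) (A(F, o) = 4 - (F + F)/(o + F) = 4 - 2*F/(F + o))
(A(-39, 77) + 27395)*(32809 - 50016) = (2*(-39 + 2*77)/(-39 + 77) + 27395)*(32809 - 50016) = (2*(-39 + 154)/38 + 27395)*(-17207) = (2*(1/38)*115 + 27395)*(-17207) = (115/19 + 27395)*(-17207) = (520620/19)*(-17207) = -8958308340/19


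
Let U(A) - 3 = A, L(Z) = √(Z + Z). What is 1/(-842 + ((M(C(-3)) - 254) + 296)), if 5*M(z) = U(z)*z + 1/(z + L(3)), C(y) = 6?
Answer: -591870/467080129 + 5*√6/467080129 ≈ -0.0012671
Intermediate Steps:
L(Z) = √2*√Z (L(Z) = √(2*Z) = √2*√Z)
U(A) = 3 + A
M(z) = 1/(5*(z + √6)) + z*(3 + z)/5 (M(z) = ((3 + z)*z + 1/(z + √2*√3))/5 = (z*(3 + z) + 1/(z + √6))/5 = (1/(z + √6) + z*(3 + z))/5 = 1/(5*(z + √6)) + z*(3 + z)/5)
1/(-842 + ((M(C(-3)) - 254) + 296)) = 1/(-842 + (((1 + 6²*(3 + 6) + 6*√6*(3 + 6))/(5*(6 + √6)) - 254) + 296)) = 1/(-842 + (((1 + 36*9 + 6*√6*9)/(5*(6 + √6)) - 254) + 296)) = 1/(-842 + (((1 + 324 + 54*√6)/(5*(6 + √6)) - 254) + 296)) = 1/(-842 + (((325 + 54*√6)/(5*(6 + √6)) - 254) + 296)) = 1/(-842 + ((-254 + (325 + 54*√6)/(5*(6 + √6))) + 296)) = 1/(-842 + (42 + (325 + 54*√6)/(5*(6 + √6)))) = 1/(-800 + (325 + 54*√6)/(5*(6 + √6)))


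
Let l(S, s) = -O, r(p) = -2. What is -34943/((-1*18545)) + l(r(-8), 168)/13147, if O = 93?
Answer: 457670936/243811115 ≈ 1.8772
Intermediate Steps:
l(S, s) = -93 (l(S, s) = -1*93 = -93)
-34943/((-1*18545)) + l(r(-8), 168)/13147 = -34943/((-1*18545)) - 93/13147 = -34943/(-18545) - 93*1/13147 = -34943*(-1/18545) - 93/13147 = 34943/18545 - 93/13147 = 457670936/243811115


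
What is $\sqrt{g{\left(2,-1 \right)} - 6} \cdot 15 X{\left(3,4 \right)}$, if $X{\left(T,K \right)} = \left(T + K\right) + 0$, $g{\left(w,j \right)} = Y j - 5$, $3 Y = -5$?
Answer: $70 i \sqrt{21} \approx 320.78 i$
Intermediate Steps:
$Y = - \frac{5}{3}$ ($Y = \frac{1}{3} \left(-5\right) = - \frac{5}{3} \approx -1.6667$)
$g{\left(w,j \right)} = -5 - \frac{5 j}{3}$ ($g{\left(w,j \right)} = - \frac{5 j}{3} - 5 = -5 - \frac{5 j}{3}$)
$X{\left(T,K \right)} = K + T$ ($X{\left(T,K \right)} = \left(K + T\right) + 0 = K + T$)
$\sqrt{g{\left(2,-1 \right)} - 6} \cdot 15 X{\left(3,4 \right)} = \sqrt{\left(-5 - - \frac{5}{3}\right) - 6} \cdot 15 \left(4 + 3\right) = \sqrt{\left(-5 + \frac{5}{3}\right) - 6} \cdot 15 \cdot 7 = \sqrt{- \frac{10}{3} - 6} \cdot 15 \cdot 7 = \sqrt{- \frac{28}{3}} \cdot 15 \cdot 7 = \frac{2 i \sqrt{21}}{3} \cdot 15 \cdot 7 = 10 i \sqrt{21} \cdot 7 = 70 i \sqrt{21}$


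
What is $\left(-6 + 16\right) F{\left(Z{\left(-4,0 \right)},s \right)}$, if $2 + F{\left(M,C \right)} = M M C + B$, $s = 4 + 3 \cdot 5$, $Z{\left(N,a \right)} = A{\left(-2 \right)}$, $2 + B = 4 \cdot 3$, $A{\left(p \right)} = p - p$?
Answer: $80$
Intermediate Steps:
$A{\left(p \right)} = 0$
$B = 10$ ($B = -2 + 4 \cdot 3 = -2 + 12 = 10$)
$Z{\left(N,a \right)} = 0$
$s = 19$ ($s = 4 + 15 = 19$)
$F{\left(M,C \right)} = 8 + C M^{2}$ ($F{\left(M,C \right)} = -2 + \left(M M C + 10\right) = -2 + \left(M^{2} C + 10\right) = -2 + \left(C M^{2} + 10\right) = -2 + \left(10 + C M^{2}\right) = 8 + C M^{2}$)
$\left(-6 + 16\right) F{\left(Z{\left(-4,0 \right)},s \right)} = \left(-6 + 16\right) \left(8 + 19 \cdot 0^{2}\right) = 10 \left(8 + 19 \cdot 0\right) = 10 \left(8 + 0\right) = 10 \cdot 8 = 80$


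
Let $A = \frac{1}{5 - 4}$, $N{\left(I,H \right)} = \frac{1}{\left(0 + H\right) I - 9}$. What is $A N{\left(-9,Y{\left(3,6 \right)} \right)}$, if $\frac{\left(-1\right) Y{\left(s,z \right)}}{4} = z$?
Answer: $\frac{1}{207} \approx 0.0048309$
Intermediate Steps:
$Y{\left(s,z \right)} = - 4 z$
$N{\left(I,H \right)} = \frac{1}{-9 + H I}$ ($N{\left(I,H \right)} = \frac{1}{H I - 9} = \frac{1}{-9 + H I}$)
$A = 1$ ($A = 1^{-1} = 1$)
$A N{\left(-9,Y{\left(3,6 \right)} \right)} = 1 \frac{1}{-9 + \left(-4\right) 6 \left(-9\right)} = 1 \frac{1}{-9 - -216} = 1 \frac{1}{-9 + 216} = 1 \cdot \frac{1}{207} = \frac{1}{207}$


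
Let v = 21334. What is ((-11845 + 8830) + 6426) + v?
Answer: 24745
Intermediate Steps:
((-11845 + 8830) + 6426) + v = ((-11845 + 8830) + 6426) + 21334 = (-3015 + 6426) + 21334 = 3411 + 21334 = 24745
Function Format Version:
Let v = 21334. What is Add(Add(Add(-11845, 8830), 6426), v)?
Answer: 24745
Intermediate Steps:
Add(Add(Add(-11845, 8830), 6426), v) = Add(Add(Add(-11845, 8830), 6426), 21334) = Add(Add(-3015, 6426), 21334) = Add(3411, 21334) = 24745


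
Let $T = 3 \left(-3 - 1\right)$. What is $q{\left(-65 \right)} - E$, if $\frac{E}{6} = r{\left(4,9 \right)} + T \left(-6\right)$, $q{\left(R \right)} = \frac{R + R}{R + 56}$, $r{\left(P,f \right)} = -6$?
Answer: $- \frac{3434}{9} \approx -381.56$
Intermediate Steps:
$q{\left(R \right)} = \frac{2 R}{56 + R}$
$T = -12$ ($T = 3 \left(-4\right) = -12$)
$E = 396$ ($E = 6 \left(-6 - -72\right) = 6 \left(-6 + 72\right) = 6 \cdot 66 = 396$)
$q{\left(-65 \right)} - E = 2 \left(-65\right) \frac{1}{56 - 65} - 396 = 2 \left(-65\right) \frac{1}{-9} - 396 = 2 \left(-65\right) \left(- \frac{1}{9}\right) - 396 = \frac{130}{9} - 396 = - \frac{3434}{9}$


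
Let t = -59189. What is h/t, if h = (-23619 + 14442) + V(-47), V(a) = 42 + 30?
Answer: 9105/59189 ≈ 0.15383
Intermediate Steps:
V(a) = 72
h = -9105 (h = (-23619 + 14442) + 72 = -9177 + 72 = -9105)
h/t = -9105/(-59189) = -9105*(-1/59189) = 9105/59189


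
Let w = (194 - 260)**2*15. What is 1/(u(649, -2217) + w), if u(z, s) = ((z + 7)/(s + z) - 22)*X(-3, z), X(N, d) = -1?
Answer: 98/6405517 ≈ 1.5299e-5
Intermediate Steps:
w = 65340 (w = (-66)**2*15 = 4356*15 = 65340)
u(z, s) = 22 - (7 + z)/(s + z) (u(z, s) = ((z + 7)/(s + z) - 22)*(-1) = ((7 + z)/(s + z) - 22)*(-1) = (-22 + (7 + z)/(s + z))*(-1) = 22 - (7 + z)/(s + z))
1/(u(649, -2217) + w) = 1/((-7 + 21*649 + 22*(-2217))/(-2217 + 649) + 65340) = 1/((-7 + 13629 - 48774)/(-1568) + 65340) = 1/(-1/1568*(-35152) + 65340) = 1/(2197/98 + 65340) = 1/(6405517/98) = 98/6405517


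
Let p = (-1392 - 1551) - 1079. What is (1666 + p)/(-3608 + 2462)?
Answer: 1178/573 ≈ 2.0558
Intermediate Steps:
p = -4022 (p = -2943 - 1079 = -4022)
(1666 + p)/(-3608 + 2462) = (1666 - 4022)/(-3608 + 2462) = -2356/(-1146) = -2356*(-1/1146) = 1178/573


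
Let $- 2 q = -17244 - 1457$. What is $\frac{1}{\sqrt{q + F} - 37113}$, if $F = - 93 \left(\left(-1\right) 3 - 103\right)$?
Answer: $- \frac{74226}{2754711121} - \frac{\sqrt{76834}}{2754711121} \approx -2.7046 \cdot 10^{-5}$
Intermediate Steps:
$F = 9858$ ($F = - 93 \left(-3 - 103\right) = \left(-93\right) \left(-106\right) = 9858$)
$q = \frac{18701}{2}$ ($q = - \frac{-17244 - 1457}{2} = \left(- \frac{1}{2}\right) \left(-18701\right) = \frac{18701}{2} \approx 9350.5$)
$\frac{1}{\sqrt{q + F} - 37113} = \frac{1}{\sqrt{\frac{18701}{2} + 9858} - 37113} = \frac{1}{\sqrt{\frac{38417}{2}} - 37113} = \frac{1}{\frac{\sqrt{76834}}{2} - 37113} = \frac{1}{-37113 + \frac{\sqrt{76834}}{2}}$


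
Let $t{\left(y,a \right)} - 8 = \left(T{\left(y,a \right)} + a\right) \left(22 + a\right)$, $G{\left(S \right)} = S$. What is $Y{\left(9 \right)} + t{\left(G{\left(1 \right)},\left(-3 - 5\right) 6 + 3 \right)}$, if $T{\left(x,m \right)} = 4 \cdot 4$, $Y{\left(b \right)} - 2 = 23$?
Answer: $700$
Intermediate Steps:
$Y{\left(b \right)} = 25$ ($Y{\left(b \right)} = 2 + 23 = 25$)
$T{\left(x,m \right)} = 16$
$t{\left(y,a \right)} = 8 + \left(16 + a\right) \left(22 + a\right)$
$Y{\left(9 \right)} + t{\left(G{\left(1 \right)},\left(-3 - 5\right) 6 + 3 \right)} = 25 + \left(360 + \left(\left(-3 - 5\right) 6 + 3\right)^{2} + 38 \left(\left(-3 - 5\right) 6 + 3\right)\right) = 25 + \left(360 + \left(\left(-8\right) 6 + 3\right)^{2} + 38 \left(\left(-8\right) 6 + 3\right)\right) = 25 + \left(360 + \left(-48 + 3\right)^{2} + 38 \left(-48 + 3\right)\right) = 25 + \left(360 + \left(-45\right)^{2} + 38 \left(-45\right)\right) = 25 + \left(360 + 2025 - 1710\right) = 25 + 675 = 700$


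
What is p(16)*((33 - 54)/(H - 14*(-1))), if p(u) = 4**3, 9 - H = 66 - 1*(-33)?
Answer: 336/19 ≈ 17.684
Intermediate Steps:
H = -90 (H = 9 - (66 - 1*(-33)) = 9 - (66 + 33) = 9 - 1*99 = 9 - 99 = -90)
p(u) = 64
p(16)*((33 - 54)/(H - 14*(-1))) = 64*((33 - 54)/(-90 - 14*(-1))) = 64*(-21/(-90 + 14)) = 64*(-21/(-76)) = 64*(-21*(-1/76)) = 64*(21/76) = 336/19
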